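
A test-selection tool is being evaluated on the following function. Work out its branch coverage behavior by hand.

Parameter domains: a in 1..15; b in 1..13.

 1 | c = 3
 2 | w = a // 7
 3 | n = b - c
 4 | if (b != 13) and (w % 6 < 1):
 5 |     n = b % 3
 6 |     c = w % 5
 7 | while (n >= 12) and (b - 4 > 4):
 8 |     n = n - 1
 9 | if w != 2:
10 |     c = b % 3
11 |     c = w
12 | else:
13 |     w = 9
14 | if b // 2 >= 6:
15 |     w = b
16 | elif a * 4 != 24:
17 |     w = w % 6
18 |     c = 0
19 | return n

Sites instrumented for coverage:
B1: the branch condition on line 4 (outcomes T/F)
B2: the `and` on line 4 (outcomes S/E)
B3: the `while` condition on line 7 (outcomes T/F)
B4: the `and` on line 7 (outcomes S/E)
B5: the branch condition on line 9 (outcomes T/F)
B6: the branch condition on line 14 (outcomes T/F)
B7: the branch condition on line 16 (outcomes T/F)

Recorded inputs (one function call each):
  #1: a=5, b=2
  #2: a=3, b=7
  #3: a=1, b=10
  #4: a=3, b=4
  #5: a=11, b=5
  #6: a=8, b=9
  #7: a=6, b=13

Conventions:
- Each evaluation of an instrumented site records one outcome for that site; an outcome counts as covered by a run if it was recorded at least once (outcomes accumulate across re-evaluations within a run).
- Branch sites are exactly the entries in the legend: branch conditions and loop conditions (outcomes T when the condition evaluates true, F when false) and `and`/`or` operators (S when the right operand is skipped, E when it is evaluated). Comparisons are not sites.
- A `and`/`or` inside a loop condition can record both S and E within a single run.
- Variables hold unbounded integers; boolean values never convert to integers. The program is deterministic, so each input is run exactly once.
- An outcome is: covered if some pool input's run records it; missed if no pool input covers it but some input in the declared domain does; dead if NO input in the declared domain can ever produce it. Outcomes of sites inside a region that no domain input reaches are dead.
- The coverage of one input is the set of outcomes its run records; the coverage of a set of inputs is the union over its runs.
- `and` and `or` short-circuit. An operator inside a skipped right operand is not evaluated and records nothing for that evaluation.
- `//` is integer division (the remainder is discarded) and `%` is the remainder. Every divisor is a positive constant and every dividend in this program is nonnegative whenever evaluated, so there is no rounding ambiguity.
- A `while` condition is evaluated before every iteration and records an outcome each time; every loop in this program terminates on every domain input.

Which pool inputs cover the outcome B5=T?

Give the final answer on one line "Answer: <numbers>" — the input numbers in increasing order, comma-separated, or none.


input #1 (a=5, b=2): records B5=T
input #2 (a=3, b=7): records B5=T
input #3 (a=1, b=10): records B5=T
input #4 (a=3, b=4): records B5=T
input #5 (a=11, b=5): records B5=T
input #6 (a=8, b=9): records B5=T
input #7 (a=6, b=13): records B5=T
Answer: 1, 2, 3, 4, 5, 6, 7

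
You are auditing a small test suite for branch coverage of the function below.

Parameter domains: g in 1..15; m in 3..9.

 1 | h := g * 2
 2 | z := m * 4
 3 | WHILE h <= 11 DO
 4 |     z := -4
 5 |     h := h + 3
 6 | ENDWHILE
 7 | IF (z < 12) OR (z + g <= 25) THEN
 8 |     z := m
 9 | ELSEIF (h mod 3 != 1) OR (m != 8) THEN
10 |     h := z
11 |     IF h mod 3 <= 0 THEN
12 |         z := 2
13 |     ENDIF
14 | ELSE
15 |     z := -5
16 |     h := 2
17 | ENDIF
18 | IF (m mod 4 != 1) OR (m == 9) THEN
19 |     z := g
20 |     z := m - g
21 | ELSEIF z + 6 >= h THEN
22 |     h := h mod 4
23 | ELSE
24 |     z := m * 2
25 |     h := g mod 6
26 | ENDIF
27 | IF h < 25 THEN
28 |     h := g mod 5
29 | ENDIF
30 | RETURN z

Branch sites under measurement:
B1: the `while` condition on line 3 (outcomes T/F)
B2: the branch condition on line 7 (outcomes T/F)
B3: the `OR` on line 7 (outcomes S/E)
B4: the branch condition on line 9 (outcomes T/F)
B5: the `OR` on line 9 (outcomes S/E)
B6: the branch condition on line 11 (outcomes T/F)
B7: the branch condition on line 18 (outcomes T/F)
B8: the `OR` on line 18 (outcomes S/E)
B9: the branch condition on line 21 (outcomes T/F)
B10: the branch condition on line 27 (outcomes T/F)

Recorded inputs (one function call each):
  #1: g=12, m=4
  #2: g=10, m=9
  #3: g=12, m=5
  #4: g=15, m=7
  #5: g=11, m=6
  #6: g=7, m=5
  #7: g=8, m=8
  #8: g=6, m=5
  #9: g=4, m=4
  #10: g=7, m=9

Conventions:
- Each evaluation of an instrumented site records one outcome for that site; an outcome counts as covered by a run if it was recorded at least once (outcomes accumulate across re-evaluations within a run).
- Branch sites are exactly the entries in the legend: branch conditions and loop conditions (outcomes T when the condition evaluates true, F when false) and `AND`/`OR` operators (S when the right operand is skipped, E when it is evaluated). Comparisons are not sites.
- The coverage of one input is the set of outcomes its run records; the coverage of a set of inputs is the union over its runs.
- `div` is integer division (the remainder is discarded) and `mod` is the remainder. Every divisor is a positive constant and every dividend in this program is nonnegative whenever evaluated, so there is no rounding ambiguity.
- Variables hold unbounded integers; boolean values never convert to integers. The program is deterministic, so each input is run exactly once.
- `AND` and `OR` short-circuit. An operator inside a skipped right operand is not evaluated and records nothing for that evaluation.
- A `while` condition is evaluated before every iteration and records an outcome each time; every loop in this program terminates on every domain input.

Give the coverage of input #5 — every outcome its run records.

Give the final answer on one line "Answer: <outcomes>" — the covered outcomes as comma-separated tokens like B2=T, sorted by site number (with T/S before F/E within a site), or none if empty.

Running input #5 (g=11, m=6), event by event:
  B1->F, B3->E, B2->F, B5->E, B4->T, B6->T, B8->S, B7->T, B10->T
deduplicating events, the covered set is: B1=F, B2=F, B3=E, B4=T, B5=E, B6=T, B7=T, B8=S, B10=T

Answer: B1=F, B2=F, B3=E, B4=T, B5=E, B6=T, B7=T, B8=S, B10=T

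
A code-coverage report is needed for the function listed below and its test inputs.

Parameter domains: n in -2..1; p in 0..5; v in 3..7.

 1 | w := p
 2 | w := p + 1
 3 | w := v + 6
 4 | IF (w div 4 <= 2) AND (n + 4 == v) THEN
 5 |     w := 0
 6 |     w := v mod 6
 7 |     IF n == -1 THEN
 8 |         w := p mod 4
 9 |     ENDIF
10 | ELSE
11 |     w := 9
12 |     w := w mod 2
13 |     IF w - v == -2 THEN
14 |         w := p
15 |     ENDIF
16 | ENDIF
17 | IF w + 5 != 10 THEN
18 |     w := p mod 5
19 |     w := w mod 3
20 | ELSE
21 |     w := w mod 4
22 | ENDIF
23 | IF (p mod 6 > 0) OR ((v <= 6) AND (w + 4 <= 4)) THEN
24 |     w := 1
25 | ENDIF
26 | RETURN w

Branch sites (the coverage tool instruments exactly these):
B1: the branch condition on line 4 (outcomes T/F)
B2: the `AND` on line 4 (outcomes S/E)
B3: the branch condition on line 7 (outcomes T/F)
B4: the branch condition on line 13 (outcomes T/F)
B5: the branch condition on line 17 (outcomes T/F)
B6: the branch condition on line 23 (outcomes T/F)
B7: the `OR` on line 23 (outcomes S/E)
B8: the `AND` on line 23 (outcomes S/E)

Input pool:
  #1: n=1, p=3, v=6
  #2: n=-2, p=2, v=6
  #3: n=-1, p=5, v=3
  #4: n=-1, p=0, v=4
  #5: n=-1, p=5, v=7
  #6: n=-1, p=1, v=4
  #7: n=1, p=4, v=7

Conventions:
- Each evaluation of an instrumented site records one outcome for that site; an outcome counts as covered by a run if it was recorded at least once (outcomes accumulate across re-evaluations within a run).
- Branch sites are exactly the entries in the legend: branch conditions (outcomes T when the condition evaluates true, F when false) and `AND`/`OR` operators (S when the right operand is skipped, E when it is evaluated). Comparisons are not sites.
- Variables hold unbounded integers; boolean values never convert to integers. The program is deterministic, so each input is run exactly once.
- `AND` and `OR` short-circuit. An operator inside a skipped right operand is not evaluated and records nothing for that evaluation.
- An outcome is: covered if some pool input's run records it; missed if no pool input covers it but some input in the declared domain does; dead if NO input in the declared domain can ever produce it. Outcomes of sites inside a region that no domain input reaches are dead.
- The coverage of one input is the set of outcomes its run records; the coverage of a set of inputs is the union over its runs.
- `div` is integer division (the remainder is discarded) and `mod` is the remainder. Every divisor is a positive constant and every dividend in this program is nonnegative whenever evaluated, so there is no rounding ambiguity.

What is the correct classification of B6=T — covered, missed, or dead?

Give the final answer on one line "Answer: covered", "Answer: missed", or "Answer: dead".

B6=T is recorded by pool input(s) 1, 2, 3, 4, 5, 6, 7 -> covered

Answer: covered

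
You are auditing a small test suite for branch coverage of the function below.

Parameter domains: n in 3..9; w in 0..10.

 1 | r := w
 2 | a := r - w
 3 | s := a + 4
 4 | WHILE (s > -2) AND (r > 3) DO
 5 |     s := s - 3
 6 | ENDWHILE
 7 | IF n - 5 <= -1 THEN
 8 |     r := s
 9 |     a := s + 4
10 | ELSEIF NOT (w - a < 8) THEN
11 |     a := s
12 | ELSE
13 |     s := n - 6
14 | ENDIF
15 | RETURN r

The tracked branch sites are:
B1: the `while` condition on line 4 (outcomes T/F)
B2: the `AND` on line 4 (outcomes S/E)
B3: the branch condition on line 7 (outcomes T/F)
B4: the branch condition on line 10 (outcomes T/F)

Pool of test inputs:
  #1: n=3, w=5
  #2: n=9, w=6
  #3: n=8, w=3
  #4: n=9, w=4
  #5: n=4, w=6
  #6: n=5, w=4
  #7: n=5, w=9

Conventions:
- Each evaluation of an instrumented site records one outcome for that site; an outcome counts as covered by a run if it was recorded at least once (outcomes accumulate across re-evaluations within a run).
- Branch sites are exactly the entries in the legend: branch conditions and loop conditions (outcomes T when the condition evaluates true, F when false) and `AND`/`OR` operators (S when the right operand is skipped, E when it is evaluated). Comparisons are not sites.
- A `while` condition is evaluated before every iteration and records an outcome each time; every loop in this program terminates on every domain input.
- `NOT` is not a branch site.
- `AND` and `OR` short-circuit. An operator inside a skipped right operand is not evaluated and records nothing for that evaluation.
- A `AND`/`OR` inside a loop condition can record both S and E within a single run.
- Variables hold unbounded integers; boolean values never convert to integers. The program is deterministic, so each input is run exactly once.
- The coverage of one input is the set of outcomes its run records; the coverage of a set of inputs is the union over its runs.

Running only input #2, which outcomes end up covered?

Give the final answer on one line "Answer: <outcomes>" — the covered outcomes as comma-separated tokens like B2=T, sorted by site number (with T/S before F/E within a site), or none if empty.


Running input #2 (n=9, w=6), event by event:
  B2->E, B1->T, B2->E, B1->T, B2->S, B1->F, B3->F, B4->F
as a set, this run covers: B1=T, B1=F, B2=S, B2=E, B3=F, B4=F
Answer: B1=T, B1=F, B2=S, B2=E, B3=F, B4=F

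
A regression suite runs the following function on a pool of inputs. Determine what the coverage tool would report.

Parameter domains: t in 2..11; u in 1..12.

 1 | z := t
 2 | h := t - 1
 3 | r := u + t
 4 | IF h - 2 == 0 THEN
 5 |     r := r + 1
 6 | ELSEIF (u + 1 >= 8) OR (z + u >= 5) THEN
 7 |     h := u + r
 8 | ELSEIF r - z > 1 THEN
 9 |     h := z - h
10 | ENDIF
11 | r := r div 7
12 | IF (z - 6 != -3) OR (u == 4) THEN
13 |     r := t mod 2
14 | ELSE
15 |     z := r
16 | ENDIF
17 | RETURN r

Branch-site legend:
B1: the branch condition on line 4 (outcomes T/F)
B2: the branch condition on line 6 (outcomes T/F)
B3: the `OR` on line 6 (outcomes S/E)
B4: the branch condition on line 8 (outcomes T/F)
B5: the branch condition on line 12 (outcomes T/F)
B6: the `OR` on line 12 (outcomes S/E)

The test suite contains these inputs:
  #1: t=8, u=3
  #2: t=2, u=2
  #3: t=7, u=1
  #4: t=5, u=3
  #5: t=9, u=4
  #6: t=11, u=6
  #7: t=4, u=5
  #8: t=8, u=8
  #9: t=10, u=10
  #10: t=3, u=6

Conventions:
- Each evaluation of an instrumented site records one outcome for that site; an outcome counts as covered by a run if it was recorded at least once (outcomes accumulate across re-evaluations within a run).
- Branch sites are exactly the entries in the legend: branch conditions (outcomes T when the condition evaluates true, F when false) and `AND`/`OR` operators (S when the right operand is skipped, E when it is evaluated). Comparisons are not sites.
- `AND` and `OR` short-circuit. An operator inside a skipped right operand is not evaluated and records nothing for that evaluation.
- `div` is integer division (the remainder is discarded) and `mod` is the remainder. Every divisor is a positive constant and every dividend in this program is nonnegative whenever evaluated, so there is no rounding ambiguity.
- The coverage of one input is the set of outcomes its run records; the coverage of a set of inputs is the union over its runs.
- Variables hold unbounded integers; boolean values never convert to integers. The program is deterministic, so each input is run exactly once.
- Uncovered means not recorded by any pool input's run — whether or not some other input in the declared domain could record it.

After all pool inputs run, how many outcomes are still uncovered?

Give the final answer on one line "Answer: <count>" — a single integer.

input #1, t=8, u=3: outcomes B1=F, B2=T, B3=E, B5=T, B6=S
input #2, t=2, u=2: outcomes B1=F, B2=F, B3=E, B4=T, B5=T, B6=S
input #3, t=7, u=1: outcomes B1=F, B2=T, B3=E, B5=T, B6=S
input #4, t=5, u=3: outcomes B1=F, B2=T, B3=E, B5=T, B6=S
input #5, t=9, u=4: outcomes B1=F, B2=T, B3=E, B5=T, B6=S
input #6, t=11, u=6: outcomes B1=F, B2=T, B3=E, B5=T, B6=S
input #7, t=4, u=5: outcomes B1=F, B2=T, B3=E, B5=T, B6=S
input #8, t=8, u=8: outcomes B1=F, B2=T, B3=S, B5=T, B6=S
input #9, t=10, u=10: outcomes B1=F, B2=T, B3=S, B5=T, B6=S
input #10, t=3, u=6: outcomes B1=T, B5=F, B6=E
union over the pool: B1=T, B1=F, B2=T, B2=F, B3=S, B3=E, B4=T, B5=T, B5=F, B6=S, B6=E
uncovered (1 of 12): B4=F

Answer: 1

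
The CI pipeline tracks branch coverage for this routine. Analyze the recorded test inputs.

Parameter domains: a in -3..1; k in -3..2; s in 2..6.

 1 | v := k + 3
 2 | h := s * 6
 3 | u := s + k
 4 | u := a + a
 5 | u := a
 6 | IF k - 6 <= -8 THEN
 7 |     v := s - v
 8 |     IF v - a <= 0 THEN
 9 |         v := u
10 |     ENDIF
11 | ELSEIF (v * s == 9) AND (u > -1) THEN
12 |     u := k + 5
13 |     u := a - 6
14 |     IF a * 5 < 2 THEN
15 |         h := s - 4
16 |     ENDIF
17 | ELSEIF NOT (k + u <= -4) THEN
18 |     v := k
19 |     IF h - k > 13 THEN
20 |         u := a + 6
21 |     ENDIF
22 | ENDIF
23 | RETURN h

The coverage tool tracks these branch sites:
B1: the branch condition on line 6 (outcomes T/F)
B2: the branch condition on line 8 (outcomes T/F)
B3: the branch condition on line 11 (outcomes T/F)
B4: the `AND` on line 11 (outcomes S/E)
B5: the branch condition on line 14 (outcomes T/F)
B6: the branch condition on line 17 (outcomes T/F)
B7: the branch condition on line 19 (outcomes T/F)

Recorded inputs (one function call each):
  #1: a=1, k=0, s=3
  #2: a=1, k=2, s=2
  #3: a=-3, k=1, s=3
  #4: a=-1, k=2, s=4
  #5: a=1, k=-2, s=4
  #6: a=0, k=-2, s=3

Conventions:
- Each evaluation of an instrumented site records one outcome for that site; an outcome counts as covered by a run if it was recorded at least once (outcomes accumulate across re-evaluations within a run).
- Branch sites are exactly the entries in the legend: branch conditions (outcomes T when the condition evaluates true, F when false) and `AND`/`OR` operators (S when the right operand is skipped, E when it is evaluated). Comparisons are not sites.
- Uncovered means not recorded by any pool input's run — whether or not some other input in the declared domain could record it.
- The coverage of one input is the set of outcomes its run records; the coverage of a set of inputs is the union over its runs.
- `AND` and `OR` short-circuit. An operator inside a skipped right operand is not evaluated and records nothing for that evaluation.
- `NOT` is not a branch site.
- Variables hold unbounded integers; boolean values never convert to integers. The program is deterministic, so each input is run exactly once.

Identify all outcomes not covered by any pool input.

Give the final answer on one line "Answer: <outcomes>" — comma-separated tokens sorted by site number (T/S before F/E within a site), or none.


#1 (a=1, k=0, s=3) -> covered: B1=F, B3=T, B4=E, B5=F
#2 (a=1, k=2, s=2) -> covered: B1=F, B3=F, B4=S, B6=T, B7=F
#3 (a=-3, k=1, s=3) -> covered: B1=F, B3=F, B4=S, B6=T, B7=T
#4 (a=-1, k=2, s=4) -> covered: B1=F, B3=F, B4=S, B6=T, B7=T
#5 (a=1, k=-2, s=4) -> covered: B1=T, B2=F
#6 (a=0, k=-2, s=3) -> covered: B1=T, B2=F
union over the pool: B1=T, B1=F, B2=F, B3=T, B3=F, B4=S, B4=E, B5=F, B6=T, B7=T, B7=F
uncovered (3 of 14): B2=T, B5=T, B6=F
Answer: B2=T, B5=T, B6=F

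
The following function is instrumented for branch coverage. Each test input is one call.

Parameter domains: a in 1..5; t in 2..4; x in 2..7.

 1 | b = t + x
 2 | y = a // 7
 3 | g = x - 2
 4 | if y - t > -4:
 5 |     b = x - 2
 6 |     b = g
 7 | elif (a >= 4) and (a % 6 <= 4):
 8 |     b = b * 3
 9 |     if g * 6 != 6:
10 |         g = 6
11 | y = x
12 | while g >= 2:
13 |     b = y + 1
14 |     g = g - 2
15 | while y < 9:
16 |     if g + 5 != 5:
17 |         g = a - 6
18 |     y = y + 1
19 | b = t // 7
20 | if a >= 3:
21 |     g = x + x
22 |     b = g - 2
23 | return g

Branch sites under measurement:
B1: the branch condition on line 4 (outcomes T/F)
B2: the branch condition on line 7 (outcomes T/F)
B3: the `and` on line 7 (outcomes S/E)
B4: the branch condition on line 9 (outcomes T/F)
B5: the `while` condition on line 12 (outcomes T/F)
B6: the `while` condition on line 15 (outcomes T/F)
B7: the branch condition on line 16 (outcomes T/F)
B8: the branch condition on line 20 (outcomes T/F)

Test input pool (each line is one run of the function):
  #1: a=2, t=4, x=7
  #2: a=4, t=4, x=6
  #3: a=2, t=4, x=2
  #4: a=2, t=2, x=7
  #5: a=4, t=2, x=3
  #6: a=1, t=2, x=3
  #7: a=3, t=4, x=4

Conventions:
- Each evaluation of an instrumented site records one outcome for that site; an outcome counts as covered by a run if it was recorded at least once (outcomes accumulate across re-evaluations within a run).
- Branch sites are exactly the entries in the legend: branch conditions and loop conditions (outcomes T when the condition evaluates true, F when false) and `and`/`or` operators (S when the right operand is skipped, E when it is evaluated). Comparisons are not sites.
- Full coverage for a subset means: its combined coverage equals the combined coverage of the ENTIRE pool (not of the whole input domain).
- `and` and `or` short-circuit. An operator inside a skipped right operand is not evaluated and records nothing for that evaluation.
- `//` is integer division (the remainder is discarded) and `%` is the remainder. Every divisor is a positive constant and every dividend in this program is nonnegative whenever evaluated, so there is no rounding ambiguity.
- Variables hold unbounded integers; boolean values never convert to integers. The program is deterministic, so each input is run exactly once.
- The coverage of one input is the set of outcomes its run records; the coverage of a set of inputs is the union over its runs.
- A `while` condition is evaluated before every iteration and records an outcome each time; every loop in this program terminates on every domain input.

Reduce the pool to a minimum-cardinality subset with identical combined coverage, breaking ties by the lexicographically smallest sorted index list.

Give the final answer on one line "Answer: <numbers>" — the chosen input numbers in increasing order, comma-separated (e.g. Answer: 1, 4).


run #1 (a=2, t=4, x=7) records B1=F, B2=F, B3=S, B5=T, B5=F, B6=T, B6=F, B7=T, B8=F
run #2 (a=4, t=4, x=6) records B1=F, B2=T, B3=E, B4=T, B5=T, B5=F, B6=T, B6=F, B7=F, B8=T
run #3 (a=2, t=4, x=2) records B1=F, B2=F, B3=S, B5=F, B6=T, B6=F, B7=F, B8=F
run #4 (a=2, t=2, x=7) records B1=T, B5=T, B5=F, B6=T, B6=F, B7=T, B8=F
run #5 (a=4, t=2, x=3) records B1=T, B5=F, B6=T, B6=F, B7=T, B8=T
run #6 (a=1, t=2, x=3) records B1=T, B5=F, B6=T, B6=F, B7=T, B8=F
run #7 (a=3, t=4, x=4) records B1=F, B2=F, B3=S, B5=T, B5=F, B6=T, B6=F, B7=F, B8=T
together the pool reaches 15 outcomes: B1=T, B1=F, B2=T, B2=F, B3=S, B3=E, B4=T, B5=T, B5=F, B6=T, B6=F, B7=T, B7=F, B8=T, B8=F
every size-1 subset falls short of the 15 outcomes (best: 10/15)
every size-2 subset falls short of the 15 outcomes (best: 14/15)
the canonical winner is {1, 2, 4}: size 3, full 15-outcome coverage, earliest index list among size-3 covers
Answer: 1, 2, 4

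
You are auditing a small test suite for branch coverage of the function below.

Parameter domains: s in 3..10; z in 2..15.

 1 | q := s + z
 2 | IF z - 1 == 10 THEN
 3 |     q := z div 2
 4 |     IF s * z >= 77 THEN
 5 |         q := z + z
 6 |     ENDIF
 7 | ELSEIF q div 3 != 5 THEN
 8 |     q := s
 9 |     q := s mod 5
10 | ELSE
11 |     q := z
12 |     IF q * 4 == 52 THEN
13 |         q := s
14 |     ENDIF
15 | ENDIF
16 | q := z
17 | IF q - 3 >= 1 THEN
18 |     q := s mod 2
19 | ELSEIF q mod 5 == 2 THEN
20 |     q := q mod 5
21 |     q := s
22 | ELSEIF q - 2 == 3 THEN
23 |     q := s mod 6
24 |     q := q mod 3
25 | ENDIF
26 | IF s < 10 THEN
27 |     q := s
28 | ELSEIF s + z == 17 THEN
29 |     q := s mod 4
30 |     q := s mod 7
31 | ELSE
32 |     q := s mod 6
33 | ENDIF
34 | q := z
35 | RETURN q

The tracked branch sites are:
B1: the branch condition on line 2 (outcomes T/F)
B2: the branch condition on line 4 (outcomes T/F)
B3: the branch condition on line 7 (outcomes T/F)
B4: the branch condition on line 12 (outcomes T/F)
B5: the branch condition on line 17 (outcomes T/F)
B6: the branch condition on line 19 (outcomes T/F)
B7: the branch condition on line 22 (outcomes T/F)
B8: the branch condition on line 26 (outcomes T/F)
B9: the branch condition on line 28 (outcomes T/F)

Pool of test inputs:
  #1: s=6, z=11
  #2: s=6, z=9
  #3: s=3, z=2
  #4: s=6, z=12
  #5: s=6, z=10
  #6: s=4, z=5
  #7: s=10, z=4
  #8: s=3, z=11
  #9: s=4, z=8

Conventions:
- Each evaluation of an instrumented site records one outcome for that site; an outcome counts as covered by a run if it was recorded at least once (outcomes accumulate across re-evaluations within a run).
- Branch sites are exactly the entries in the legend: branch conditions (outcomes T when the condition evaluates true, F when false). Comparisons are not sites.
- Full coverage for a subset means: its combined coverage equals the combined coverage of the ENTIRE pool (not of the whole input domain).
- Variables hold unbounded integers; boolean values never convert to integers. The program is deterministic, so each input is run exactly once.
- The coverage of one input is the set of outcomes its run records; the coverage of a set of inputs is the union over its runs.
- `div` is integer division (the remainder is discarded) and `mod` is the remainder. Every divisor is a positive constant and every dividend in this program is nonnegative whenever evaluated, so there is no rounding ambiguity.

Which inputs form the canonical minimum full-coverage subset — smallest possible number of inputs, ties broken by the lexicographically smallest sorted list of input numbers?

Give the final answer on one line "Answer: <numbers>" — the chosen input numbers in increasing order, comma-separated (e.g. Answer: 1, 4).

run #1 (s=6, z=11) runs B1->T, B2->F, B5->T, B8->T; records B1=T, B2=F, B5=T, B8=T
run #2 (s=6, z=9) runs B1->F, B3->F, B4->F, B5->T, B8->T; records B1=F, B3=F, B4=F, B5=T, B8=T
run #3 (s=3, z=2) runs B1->F, B3->T, B5->F, B6->T, B8->T; records B1=F, B3=T, B5=F, B6=T, B8=T
run #4 (s=6, z=12) runs B1->F, B3->T, B5->T, B8->T; records B1=F, B3=T, B5=T, B8=T
run #5 (s=6, z=10) runs B1->F, B3->F, B4->F, B5->T, B8->T; records B1=F, B3=F, B4=F, B5=T, B8=T
run #6 (s=4, z=5) runs B1->F, B3->T, B5->T, B8->T; records B1=F, B3=T, B5=T, B8=T
run #7 (s=10, z=4) runs B1->F, B3->T, B5->T, B8->F, B9->F; records B1=F, B3=T, B5=T, B8=F, B9=F
run #8 (s=3, z=11) runs B1->T, B2->F, B5->T, B8->T; records B1=T, B2=F, B5=T, B8=T
run #9 (s=4, z=8) runs B1->F, B3->T, B5->T, B8->T; records B1=F, B3=T, B5=T, B8=T
the full pool covers 12 outcomes: B1=T, B1=F, B2=F, B3=T, B3=F, B4=F, B5=T, B5=F, B6=T, B8=T, B8=F, B9=F
every size-1 subset falls short of the 12 outcomes (best: 5/12)
every size-2 subset falls short of the 12 outcomes (best: 8/12)
every size-3 subset falls short of the 12 outcomes (best: 10/12)
the canonical winner is {1, 2, 3, 7}: size 4, full 12-outcome coverage, earliest index list among size-4 covers

Answer: 1, 2, 3, 7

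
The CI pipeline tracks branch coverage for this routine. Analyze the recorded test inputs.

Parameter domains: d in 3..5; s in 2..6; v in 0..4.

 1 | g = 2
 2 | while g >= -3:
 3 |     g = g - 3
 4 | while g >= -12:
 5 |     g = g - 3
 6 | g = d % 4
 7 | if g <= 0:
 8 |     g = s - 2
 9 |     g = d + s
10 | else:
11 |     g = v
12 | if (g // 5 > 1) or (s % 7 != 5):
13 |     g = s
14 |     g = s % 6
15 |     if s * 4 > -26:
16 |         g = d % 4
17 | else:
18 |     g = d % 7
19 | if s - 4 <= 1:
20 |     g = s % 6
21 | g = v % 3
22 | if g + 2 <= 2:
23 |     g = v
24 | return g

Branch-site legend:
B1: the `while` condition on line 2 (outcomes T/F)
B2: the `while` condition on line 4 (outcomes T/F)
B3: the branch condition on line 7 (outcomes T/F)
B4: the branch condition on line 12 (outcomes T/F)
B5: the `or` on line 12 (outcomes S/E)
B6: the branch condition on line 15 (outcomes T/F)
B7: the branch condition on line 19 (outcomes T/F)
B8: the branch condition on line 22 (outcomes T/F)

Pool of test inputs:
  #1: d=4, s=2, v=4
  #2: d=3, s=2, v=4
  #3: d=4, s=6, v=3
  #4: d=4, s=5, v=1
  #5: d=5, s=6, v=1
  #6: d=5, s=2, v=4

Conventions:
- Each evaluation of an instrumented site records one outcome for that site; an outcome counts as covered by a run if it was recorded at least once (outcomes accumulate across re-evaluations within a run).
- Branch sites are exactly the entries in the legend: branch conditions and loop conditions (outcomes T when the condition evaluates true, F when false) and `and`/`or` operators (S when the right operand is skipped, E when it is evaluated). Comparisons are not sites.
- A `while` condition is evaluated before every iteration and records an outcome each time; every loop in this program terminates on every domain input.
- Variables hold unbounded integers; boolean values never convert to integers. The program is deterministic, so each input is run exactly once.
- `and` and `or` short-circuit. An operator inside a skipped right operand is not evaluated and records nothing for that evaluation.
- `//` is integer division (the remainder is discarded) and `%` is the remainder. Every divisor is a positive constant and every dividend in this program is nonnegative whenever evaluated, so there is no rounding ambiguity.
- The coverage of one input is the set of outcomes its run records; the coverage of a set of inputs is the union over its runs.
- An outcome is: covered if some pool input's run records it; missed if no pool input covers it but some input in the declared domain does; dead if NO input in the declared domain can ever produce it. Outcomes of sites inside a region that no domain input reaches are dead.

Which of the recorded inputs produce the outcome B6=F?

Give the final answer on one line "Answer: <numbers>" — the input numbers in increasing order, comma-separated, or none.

input #1 (d=4, s=2, v=4): never hits B6=F
input #2 (d=3, s=2, v=4): never hits B6=F
input #3 (d=4, s=6, v=3): never hits B6=F
input #4 (d=4, s=5, v=1): never hits B6=F
input #5 (d=5, s=6, v=1): never hits B6=F
input #6 (d=5, s=2, v=4): never hits B6=F

Answer: none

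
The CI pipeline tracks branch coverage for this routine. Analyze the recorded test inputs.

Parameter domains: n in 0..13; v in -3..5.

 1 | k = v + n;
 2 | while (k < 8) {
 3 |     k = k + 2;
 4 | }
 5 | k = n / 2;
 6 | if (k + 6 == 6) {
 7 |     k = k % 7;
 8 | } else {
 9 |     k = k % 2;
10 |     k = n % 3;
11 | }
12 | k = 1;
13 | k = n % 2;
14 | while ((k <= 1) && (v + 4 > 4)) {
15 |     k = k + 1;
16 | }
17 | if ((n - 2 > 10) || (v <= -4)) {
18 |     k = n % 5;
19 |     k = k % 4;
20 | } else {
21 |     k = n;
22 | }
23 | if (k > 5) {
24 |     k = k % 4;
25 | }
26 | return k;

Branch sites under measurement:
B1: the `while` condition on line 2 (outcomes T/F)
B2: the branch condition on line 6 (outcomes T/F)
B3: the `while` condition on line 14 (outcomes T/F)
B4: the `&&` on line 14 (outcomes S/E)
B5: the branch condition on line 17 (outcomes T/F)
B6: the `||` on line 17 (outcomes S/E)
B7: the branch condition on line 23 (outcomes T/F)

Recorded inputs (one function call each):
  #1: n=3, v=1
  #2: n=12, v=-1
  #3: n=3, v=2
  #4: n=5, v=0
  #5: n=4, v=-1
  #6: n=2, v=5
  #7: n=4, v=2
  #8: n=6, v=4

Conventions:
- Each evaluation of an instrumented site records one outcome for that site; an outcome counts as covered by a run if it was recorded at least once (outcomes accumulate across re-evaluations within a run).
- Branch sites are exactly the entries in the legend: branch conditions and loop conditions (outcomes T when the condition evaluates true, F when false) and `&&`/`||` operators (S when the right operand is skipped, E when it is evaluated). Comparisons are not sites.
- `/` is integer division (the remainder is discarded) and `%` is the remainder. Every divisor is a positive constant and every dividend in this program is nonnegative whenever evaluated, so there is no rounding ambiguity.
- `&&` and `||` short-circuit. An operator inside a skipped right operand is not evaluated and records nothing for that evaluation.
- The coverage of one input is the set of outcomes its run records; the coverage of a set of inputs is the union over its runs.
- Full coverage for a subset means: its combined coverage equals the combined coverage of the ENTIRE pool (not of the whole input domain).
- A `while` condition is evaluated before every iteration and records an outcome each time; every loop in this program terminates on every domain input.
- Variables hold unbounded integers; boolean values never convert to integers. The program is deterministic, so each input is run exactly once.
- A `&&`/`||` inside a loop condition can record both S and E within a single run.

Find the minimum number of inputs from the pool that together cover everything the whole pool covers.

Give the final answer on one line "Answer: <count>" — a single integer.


input #1, n=3, v=1: events B1->T, B1->T, B1->F, B2->F, B4->E, B3->T, B4->S, B3->F, B6->E, B5->F, B7->F; outcomes B1=T, B1=F, B2=F, B3=T, B3=F, B4=S, B4=E, B5=F, B6=E, B7=F
input #2, n=12, v=-1: events B1->F, B2->F, B4->E, B3->F, B6->E, B5->F, B7->T; outcomes B1=F, B2=F, B3=F, B4=E, B5=F, B6=E, B7=T
input #3, n=3, v=2: events B1->T, B1->T, B1->F, B2->F, B4->E, B3->T, B4->S, B3->F, B6->E, B5->F, B7->F; outcomes B1=T, B1=F, B2=F, B3=T, B3=F, B4=S, B4=E, B5=F, B6=E, B7=F
input #4, n=5, v=0: events B1->T, B1->T, B1->F, B2->F, B4->E, B3->F, B6->E, B5->F, B7->F; outcomes B1=T, B1=F, B2=F, B3=F, B4=E, B5=F, B6=E, B7=F
input #5, n=4, v=-1: events B1->T, B1->T, B1->T, B1->F, B2->F, B4->E, B3->F, B6->E, B5->F, B7->F; outcomes B1=T, B1=F, B2=F, B3=F, B4=E, B5=F, B6=E, B7=F
input #6, n=2, v=5: events B1->T, B1->F, B2->F, B4->E, B3->T, B4->E, B3->T, B4->S, B3->F, B6->E, B5->F, B7->F; outcomes B1=T, B1=F, B2=F, B3=T, B3=F, B4=S, B4=E, B5=F, B6=E, B7=F
input #7, n=4, v=2: events B1->T, B1->F, B2->F, B4->E, B3->T, B4->E, B3->T, B4->S, B3->F, B6->E, B5->F, B7->F; outcomes B1=T, B1=F, B2=F, B3=T, B3=F, B4=S, B4=E, B5=F, B6=E, B7=F
input #8, n=6, v=4: events B1->F, B2->F, B4->E, B3->T, B4->E, B3->T, B4->S, B3->F, B6->E, B5->F, B7->T; outcomes B1=F, B2=F, B3=T, B3=F, B4=S, B4=E, B5=F, B6=E, B7=T
together the pool reaches 11 outcomes: B1=T, B1=F, B2=F, B3=T, B3=F, B4=S, B4=E, B5=F, B6=E, B7=T, B7=F
checked all size-1 subsets: none covers 11 outcomes (max 10/11)
at size 2, {1, 2} reaches all 11 outcomes; every lexicographically earlier size-2 subset fails
Answer: 2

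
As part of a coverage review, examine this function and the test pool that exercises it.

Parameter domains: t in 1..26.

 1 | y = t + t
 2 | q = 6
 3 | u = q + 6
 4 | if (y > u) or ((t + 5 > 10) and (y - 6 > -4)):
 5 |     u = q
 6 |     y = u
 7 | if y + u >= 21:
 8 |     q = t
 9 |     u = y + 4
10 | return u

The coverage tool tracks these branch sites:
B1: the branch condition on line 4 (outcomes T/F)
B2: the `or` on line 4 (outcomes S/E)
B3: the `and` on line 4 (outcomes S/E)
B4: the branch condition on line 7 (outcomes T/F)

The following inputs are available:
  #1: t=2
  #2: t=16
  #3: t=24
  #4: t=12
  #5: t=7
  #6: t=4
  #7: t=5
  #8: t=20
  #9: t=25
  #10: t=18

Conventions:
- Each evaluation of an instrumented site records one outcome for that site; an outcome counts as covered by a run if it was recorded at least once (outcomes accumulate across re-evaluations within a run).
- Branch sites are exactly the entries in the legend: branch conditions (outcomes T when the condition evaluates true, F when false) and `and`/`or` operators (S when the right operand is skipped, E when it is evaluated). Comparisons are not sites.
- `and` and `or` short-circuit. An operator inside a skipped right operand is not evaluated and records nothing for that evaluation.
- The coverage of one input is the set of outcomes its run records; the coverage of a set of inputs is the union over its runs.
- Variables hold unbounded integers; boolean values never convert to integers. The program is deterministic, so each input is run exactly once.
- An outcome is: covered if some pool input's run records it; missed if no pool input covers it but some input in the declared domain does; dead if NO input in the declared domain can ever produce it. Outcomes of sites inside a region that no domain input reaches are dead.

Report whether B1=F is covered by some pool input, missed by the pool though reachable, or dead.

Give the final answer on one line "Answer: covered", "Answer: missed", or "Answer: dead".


B1=F is recorded by pool input(s) 1, 6, 7 -> covered
Answer: covered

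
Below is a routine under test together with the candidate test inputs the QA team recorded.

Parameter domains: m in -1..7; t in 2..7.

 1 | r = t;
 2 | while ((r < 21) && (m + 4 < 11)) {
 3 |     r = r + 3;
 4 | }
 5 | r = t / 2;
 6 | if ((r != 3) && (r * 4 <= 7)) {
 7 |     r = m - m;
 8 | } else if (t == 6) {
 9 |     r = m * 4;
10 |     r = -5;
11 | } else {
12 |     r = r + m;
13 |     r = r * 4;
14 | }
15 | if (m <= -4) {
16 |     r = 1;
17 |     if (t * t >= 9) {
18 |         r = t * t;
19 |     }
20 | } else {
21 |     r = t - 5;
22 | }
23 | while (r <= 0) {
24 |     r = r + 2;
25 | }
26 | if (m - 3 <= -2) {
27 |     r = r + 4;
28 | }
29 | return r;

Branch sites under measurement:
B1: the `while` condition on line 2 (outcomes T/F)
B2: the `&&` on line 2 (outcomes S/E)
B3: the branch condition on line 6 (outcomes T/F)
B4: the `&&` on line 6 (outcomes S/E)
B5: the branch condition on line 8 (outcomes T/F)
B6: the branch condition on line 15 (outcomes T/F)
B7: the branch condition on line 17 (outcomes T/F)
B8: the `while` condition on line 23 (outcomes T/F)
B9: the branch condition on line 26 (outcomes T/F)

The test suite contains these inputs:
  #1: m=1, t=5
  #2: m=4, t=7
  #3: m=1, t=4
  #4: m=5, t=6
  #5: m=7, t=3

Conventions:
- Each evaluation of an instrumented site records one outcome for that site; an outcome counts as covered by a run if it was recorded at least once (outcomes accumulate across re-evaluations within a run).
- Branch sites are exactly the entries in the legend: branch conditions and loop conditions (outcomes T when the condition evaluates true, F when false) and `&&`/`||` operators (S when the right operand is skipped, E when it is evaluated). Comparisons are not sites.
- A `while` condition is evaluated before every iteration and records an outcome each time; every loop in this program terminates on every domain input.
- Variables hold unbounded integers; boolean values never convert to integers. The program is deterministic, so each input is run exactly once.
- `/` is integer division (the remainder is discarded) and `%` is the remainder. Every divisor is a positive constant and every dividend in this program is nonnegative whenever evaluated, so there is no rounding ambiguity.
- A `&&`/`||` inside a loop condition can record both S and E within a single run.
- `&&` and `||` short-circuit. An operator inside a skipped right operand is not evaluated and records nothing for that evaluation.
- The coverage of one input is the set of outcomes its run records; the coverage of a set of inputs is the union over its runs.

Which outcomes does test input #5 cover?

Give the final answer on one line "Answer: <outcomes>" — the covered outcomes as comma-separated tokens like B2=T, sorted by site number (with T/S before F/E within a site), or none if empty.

Tracing the run of input #5 (m=7, t=3):
  B2->E, B1->F, B4->E, B3->T, B6->F, B8->T, B8->T, B8->F, B9->F
collecting distinct outcomes: B1=F, B2=E, B3=T, B4=E, B6=F, B8=T, B8=F, B9=F

Answer: B1=F, B2=E, B3=T, B4=E, B6=F, B8=T, B8=F, B9=F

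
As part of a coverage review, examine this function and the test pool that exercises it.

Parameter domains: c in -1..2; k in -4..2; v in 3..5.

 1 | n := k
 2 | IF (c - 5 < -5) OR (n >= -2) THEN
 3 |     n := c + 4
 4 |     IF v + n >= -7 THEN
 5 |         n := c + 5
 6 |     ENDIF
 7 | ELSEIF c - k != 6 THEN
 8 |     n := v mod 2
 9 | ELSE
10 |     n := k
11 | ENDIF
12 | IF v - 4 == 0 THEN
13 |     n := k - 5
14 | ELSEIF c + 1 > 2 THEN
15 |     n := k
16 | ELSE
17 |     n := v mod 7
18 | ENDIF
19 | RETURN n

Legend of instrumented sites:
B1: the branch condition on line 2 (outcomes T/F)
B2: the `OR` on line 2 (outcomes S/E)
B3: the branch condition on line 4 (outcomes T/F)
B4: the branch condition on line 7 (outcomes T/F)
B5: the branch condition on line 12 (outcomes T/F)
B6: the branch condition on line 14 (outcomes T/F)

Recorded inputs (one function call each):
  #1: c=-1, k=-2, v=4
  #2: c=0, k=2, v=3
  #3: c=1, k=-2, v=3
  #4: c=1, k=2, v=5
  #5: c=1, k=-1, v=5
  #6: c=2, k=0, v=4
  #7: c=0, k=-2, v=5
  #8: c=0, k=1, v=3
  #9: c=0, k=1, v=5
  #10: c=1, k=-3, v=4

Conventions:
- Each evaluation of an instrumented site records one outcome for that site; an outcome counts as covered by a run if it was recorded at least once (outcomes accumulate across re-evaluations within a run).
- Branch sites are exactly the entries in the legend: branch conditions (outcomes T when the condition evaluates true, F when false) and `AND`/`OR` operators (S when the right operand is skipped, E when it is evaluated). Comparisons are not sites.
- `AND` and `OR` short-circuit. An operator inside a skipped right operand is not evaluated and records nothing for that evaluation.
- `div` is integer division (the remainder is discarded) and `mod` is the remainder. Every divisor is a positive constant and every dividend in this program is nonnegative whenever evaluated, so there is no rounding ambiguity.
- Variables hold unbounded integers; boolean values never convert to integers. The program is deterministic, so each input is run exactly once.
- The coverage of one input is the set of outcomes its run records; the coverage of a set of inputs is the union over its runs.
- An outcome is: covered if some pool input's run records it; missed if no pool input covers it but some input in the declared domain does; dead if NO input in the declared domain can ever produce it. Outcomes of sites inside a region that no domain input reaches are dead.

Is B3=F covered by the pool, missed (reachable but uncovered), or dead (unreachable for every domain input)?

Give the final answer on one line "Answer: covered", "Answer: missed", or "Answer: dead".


no pool input records B3=F
checking all 84 inputs in the declared domain: B3=F is never recorded -> dead
Answer: dead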